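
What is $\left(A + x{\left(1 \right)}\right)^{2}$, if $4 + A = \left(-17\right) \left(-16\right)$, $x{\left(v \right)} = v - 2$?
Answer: $71289$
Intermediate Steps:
$x{\left(v \right)} = -2 + v$
$A = 268$ ($A = -4 - -272 = -4 + 272 = 268$)
$\left(A + x{\left(1 \right)}\right)^{2} = \left(268 + \left(-2 + 1\right)\right)^{2} = \left(268 - 1\right)^{2} = 267^{2} = 71289$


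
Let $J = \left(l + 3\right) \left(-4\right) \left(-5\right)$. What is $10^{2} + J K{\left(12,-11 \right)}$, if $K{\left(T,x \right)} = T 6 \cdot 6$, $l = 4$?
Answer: $60580$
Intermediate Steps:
$J = 140$ ($J = \left(4 + 3\right) \left(-4\right) \left(-5\right) = 7 \left(-4\right) \left(-5\right) = \left(-28\right) \left(-5\right) = 140$)
$K{\left(T,x \right)} = 36 T$ ($K{\left(T,x \right)} = 6 T 6 = 36 T$)
$10^{2} + J K{\left(12,-11 \right)} = 10^{2} + 140 \cdot 36 \cdot 12 = 100 + 140 \cdot 432 = 100 + 60480 = 60580$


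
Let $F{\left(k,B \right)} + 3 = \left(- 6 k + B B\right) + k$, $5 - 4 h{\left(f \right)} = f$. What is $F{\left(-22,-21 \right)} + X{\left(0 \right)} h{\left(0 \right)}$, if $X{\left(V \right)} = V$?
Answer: $548$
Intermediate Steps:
$h{\left(f \right)} = \frac{5}{4} - \frac{f}{4}$
$F{\left(k,B \right)} = -3 + B^{2} - 5 k$ ($F{\left(k,B \right)} = -3 + \left(\left(- 6 k + B B\right) + k\right) = -3 + \left(\left(- 6 k + B^{2}\right) + k\right) = -3 + \left(\left(B^{2} - 6 k\right) + k\right) = -3 + \left(B^{2} - 5 k\right) = -3 + B^{2} - 5 k$)
$F{\left(-22,-21 \right)} + X{\left(0 \right)} h{\left(0 \right)} = \left(-3 + \left(-21\right)^{2} - -110\right) + 0 \left(\frac{5}{4} - 0\right) = \left(-3 + 441 + 110\right) + 0 \left(\frac{5}{4} + 0\right) = 548 + 0 \cdot \frac{5}{4} = 548 + 0 = 548$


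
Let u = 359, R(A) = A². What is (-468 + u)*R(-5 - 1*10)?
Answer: -24525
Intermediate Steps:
(-468 + u)*R(-5 - 1*10) = (-468 + 359)*(-5 - 1*10)² = -109*(-5 - 10)² = -109*(-15)² = -109*225 = -24525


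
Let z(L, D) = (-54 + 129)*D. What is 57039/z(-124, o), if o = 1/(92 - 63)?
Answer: 551377/25 ≈ 22055.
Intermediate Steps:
o = 1/29 ≈ 0.034483
z(L, D) = 75*D
57039/z(-124, o) = 57039/((75*(1/29))) = 57039/(75/29) = 57039*(29/75) = 551377/25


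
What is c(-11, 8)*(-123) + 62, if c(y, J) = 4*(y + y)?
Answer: 10886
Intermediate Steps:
c(y, J) = 8*y (c(y, J) = 4*(2*y) = 8*y)
c(-11, 8)*(-123) + 62 = (8*(-11))*(-123) + 62 = -88*(-123) + 62 = 10824 + 62 = 10886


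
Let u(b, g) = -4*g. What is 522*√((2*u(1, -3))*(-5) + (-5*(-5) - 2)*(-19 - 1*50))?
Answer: 522*I*√1707 ≈ 21567.0*I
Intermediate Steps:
522*√((2*u(1, -3))*(-5) + (-5*(-5) - 2)*(-19 - 1*50)) = 522*√((2*(-4*(-3)))*(-5) + (-5*(-5) - 2)*(-19 - 1*50)) = 522*√((2*12)*(-5) + (25 - 2)*(-19 - 50)) = 522*√(24*(-5) + 23*(-69)) = 522*√(-120 - 1587) = 522*√(-1707) = 522*(I*√1707) = 522*I*√1707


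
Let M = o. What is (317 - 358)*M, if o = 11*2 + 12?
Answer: -1394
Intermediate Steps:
o = 34 (o = 22 + 12 = 34)
M = 34
(317 - 358)*M = (317 - 358)*34 = -41*34 = -1394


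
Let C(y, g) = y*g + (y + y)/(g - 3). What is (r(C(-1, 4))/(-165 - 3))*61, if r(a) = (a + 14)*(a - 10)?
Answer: 976/21 ≈ 46.476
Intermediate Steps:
C(y, g) = g*y + 2*y/(-3 + g) (C(y, g) = g*y + (2*y)/(-3 + g) = g*y + 2*y/(-3 + g))
r(a) = (-10 + a)*(14 + a) (r(a) = (14 + a)*(-10 + a) = (-10 + a)*(14 + a))
(r(C(-1, 4))/(-165 - 3))*61 = ((-140 + (-(2 + 4² - 3*4)/(-3 + 4))² + 4*(-(2 + 4² - 3*4)/(-3 + 4)))/(-165 - 3))*61 = ((-140 + (-1*(2 + 16 - 12)/1)² + 4*(-1*(2 + 16 - 12)/1))/(-168))*61 = -(-140 + (-1*1*6)² + 4*(-1*1*6))/168*61 = -(-140 + (-6)² + 4*(-6))/168*61 = -(-140 + 36 - 24)/168*61 = -1/168*(-128)*61 = (16/21)*61 = 976/21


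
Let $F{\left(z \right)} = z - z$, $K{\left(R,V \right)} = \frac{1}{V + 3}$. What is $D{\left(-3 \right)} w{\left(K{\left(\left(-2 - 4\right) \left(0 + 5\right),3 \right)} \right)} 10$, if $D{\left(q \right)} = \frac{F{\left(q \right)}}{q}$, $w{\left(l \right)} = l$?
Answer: $0$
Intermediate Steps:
$K{\left(R,V \right)} = \frac{1}{3 + V}$
$F{\left(z \right)} = 0$
$D{\left(q \right)} = 0$ ($D{\left(q \right)} = \frac{0}{q} = 0$)
$D{\left(-3 \right)} w{\left(K{\left(\left(-2 - 4\right) \left(0 + 5\right),3 \right)} \right)} 10 = \frac{0}{3 + 3} \cdot 10 = \frac{0}{6} \cdot 10 = 0 \cdot \frac{1}{6} \cdot 10 = 0 \cdot 10 = 0$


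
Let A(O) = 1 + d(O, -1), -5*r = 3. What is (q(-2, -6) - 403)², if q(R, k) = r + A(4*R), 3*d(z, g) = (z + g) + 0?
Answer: 4112784/25 ≈ 1.6451e+5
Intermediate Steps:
r = -⅗ (r = -⅕*3 = -⅗ ≈ -0.60000)
d(z, g) = g/3 + z/3 (d(z, g) = ((z + g) + 0)/3 = ((g + z) + 0)/3 = (g + z)/3 = g/3 + z/3)
A(O) = ⅔ + O/3 (A(O) = 1 + ((⅓)*(-1) + O/3) = 1 + (-⅓ + O/3) = ⅔ + O/3)
q(R, k) = 1/15 + 4*R/3 (q(R, k) = -⅗ + (⅔ + (4*R)/3) = -⅗ + (⅔ + 4*R/3) = 1/15 + 4*R/3)
(q(-2, -6) - 403)² = ((1/15 + (4/3)*(-2)) - 403)² = ((1/15 - 8/3) - 403)² = (-13/5 - 403)² = (-2028/5)² = 4112784/25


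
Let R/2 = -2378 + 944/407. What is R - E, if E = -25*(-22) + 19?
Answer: -2165387/407 ≈ -5320.4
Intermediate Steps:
E = 569 (E = 550 + 19 = 569)
R = -1933804/407 (R = 2*(-2378 + 944/407) = 2*(-966902/407) = -1933804/407 ≈ -4751.4)
R - E = -1933804/407 - 1*569 = -1933804/407 - 569 = -2165387/407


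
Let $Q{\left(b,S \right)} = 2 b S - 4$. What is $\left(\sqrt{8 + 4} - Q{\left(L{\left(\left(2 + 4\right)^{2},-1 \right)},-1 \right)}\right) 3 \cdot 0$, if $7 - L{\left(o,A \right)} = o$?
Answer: $0$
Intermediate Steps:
$L{\left(o,A \right)} = 7 - o$
$Q{\left(b,S \right)} = -4 + 2 S b$ ($Q{\left(b,S \right)} = 2 S b - 4 = -4 + 2 S b$)
$\left(\sqrt{8 + 4} - Q{\left(L{\left(\left(2 + 4\right)^{2},-1 \right)},-1 \right)}\right) 3 \cdot 0 = \left(\sqrt{8 + 4} - \left(-4 + 2 \left(-1\right) \left(7 - \left(2 + 4\right)^{2}\right)\right)\right) 3 \cdot 0 = \left(\sqrt{12} - \left(-4 + 2 \left(-1\right) \left(7 - 6^{2}\right)\right)\right) 0 = \left(2 \sqrt{3} - \left(-4 + 2 \left(-1\right) \left(7 - 36\right)\right)\right) 0 = \left(2 \sqrt{3} - \left(-4 + 2 \left(-1\right) \left(-29\right)\right)\right) 0 = \left(2 \sqrt{3} - \left(-4 + 58\right)\right) 0 = \left(2 \sqrt{3} - 54\right) 0 = \left(-54 + 2 \sqrt{3}\right) 0 = 0$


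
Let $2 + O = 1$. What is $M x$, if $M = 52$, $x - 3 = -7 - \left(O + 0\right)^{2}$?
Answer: $-260$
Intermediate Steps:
$O = -1$ ($O = -2 + 1 = -1$)
$x = -5$ ($x = 3 - \left(7 + \left(-1 + 0\right)^{2}\right) = 3 - 8 = -5$)
$M x = 52 \left(-5\right) = -260$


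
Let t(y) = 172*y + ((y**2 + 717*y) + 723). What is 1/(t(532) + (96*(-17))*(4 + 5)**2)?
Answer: 1/624503 ≈ 1.6013e-6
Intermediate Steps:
t(y) = 723 + y**2 + 889*y (t(y) = 172*y + (723 + y**2 + 717*y) = 723 + y**2 + 889*y)
1/(t(532) + (96*(-17))*(4 + 5)**2) = 1/((723 + 532**2 + 889*532) + (96*(-17))*(4 + 5)**2) = 1/((723 + 283024 + 472948) - 1632*9**2) = 1/(756695 - 1632*81) = 1/(756695 - 132192) = 1/624503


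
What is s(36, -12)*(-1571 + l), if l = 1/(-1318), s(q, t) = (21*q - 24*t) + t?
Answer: -1068418764/659 ≈ -1.6213e+6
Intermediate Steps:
s(q, t) = -23*t + 21*q (s(q, t) = (-24*t + 21*q) + t = -23*t + 21*q)
l = -1/1318 ≈ -0.00075873
s(36, -12)*(-1571 + l) = (-23*(-12) + 21*36)*(-1571 - 1/1318) = (276 + 756)*(-2070579/1318) = 1032*(-2070579/1318) = -1068418764/659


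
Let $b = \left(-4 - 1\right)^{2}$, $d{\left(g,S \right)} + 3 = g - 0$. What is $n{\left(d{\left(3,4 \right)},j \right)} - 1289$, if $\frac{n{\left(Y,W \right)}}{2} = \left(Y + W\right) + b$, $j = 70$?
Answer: $-1099$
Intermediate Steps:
$d{\left(g,S \right)} = -3 + g$ ($d{\left(g,S \right)} = -3 + \left(g - 0\right) = -3 + \left(g + 0\right) = -3 + g$)
$b = 25$ ($b = \left(-5\right)^{2} = 25$)
$n{\left(Y,W \right)} = 50 + 2 W + 2 Y$ ($n{\left(Y,W \right)} = 2 \left(\left(Y + W\right) + 25\right) = 2 \left(\left(W + Y\right) + 25\right) = 2 \left(25 + W + Y\right) = 50 + 2 W + 2 Y$)
$n{\left(d{\left(3,4 \right)},j \right)} - 1289 = \left(50 + 2 \cdot 70 + 2 \left(-3 + 3\right)\right) - 1289 = \left(50 + 140 + 2 \cdot 0\right) - 1289 = \left(50 + 140 + 0\right) - 1289 = 190 - 1289 = -1099$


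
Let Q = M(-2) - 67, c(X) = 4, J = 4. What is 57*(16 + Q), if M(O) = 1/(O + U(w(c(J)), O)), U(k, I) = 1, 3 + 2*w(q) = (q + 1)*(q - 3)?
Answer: -2964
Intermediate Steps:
w(q) = -3/2 + (1 + q)*(-3 + q)/2 (w(q) = -3/2 + ((q + 1)*(q - 3))/2 = -3/2 + ((1 + q)*(-3 + q))/2 = -3/2 + (1 + q)*(-3 + q)/2)
M(O) = 1/(1 + O) (M(O) = 1/(O + 1) = 1/(1 + O))
Q = -68 (Q = 1/(1 - 2) - 67 = 1/(-1) - 67 = -1 - 67 = -68)
57*(16 + Q) = 57*(16 - 68) = 57*(-52) = -2964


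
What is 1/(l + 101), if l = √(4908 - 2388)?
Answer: 101/7681 - 6*√70/7681 ≈ 0.0066138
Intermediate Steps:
l = 6*√70 (l = √2520 = 6*√70 ≈ 50.200)
1/(l + 101) = 1/(6*√70 + 101) = 1/(101 + 6*√70)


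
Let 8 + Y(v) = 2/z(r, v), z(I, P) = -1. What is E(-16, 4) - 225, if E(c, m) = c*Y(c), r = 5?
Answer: -65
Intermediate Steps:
Y(v) = -10 (Y(v) = -8 + 2/(-1) = -8 + 2*(-1) = -8 - 2 = -10)
E(c, m) = -10*c (E(c, m) = c*(-10) = -10*c)
E(-16, 4) - 225 = -10*(-16) - 225 = 160 - 225 = -65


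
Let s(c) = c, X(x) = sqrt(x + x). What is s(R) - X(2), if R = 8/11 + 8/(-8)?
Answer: -25/11 ≈ -2.2727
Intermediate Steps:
R = -3/11 (R = 8*(1/11) + 8*(-1/8) = 8/11 - 1 = -3/11 ≈ -0.27273)
X(x) = sqrt(2)*sqrt(x) (X(x) = sqrt(2*x) = sqrt(2)*sqrt(x))
s(R) - X(2) = -3/11 - sqrt(2)*sqrt(2) = -3/11 - 1*2 = -3/11 - 2 = -25/11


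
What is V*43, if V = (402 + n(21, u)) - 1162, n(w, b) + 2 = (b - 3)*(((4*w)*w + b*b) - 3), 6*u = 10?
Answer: -3615010/27 ≈ -1.3389e+5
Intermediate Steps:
u = 5/3 (u = (1/6)*10 = 5/3 ≈ 1.6667)
n(w, b) = -2 + (-3 + b)*(-3 + b**2 + 4*w**2) (n(w, b) = -2 + (b - 3)*(((4*w)*w + b*b) - 3) = -2 + (-3 + b)*((4*w**2 + b**2) - 3) = -2 + (-3 + b)*((b**2 + 4*w**2) - 3) = -2 + (-3 + b)*(-3 + b**2 + 4*w**2))
V = -84070/27 (V = (402 + (7 + (5/3)**3 - 12*21**2 - 3*5/3 - 3*(5/3)**2 + 4*(5/3)*21**2)) - 1162 = (402 + (7 + 125/27 - 12*441 - 5 - 3*25/9 + 4*(5/3)*441)) - 1162 = (402 + (7 + 125/27 - 5292 - 5 - 25/3 + 2940)) - 1162 = (402 - 63550/27) - 1162 = -52696/27 - 1162 = -84070/27 ≈ -3113.7)
V*43 = -84070/27*43 = -3615010/27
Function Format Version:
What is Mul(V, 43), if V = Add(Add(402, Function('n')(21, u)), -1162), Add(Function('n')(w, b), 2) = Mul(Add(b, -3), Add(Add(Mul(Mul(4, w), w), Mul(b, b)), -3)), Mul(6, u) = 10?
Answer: Rational(-3615010, 27) ≈ -1.3389e+5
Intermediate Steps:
u = Rational(5, 3) (u = Mul(Rational(1, 6), 10) = Rational(5, 3) ≈ 1.6667)
Function('n')(w, b) = Add(-2, Mul(Add(-3, b), Add(-3, Pow(b, 2), Mul(4, Pow(w, 2))))) (Function('n')(w, b) = Add(-2, Mul(Add(b, -3), Add(Add(Mul(Mul(4, w), w), Mul(b, b)), -3))) = Add(-2, Mul(Add(-3, b), Add(Add(Mul(4, Pow(w, 2)), Pow(b, 2)), -3))) = Add(-2, Mul(Add(-3, b), Add(Add(Pow(b, 2), Mul(4, Pow(w, 2))), -3))) = Add(-2, Mul(Add(-3, b), Add(-3, Pow(b, 2), Mul(4, Pow(w, 2))))))
V = Rational(-84070, 27) (V = Add(Add(402, Add(7, Pow(Rational(5, 3), 3), Mul(-12, Pow(21, 2)), Mul(-3, Rational(5, 3)), Mul(-3, Pow(Rational(5, 3), 2)), Mul(4, Rational(5, 3), Pow(21, 2)))), -1162) = Add(Add(402, Add(7, Rational(125, 27), Mul(-12, 441), -5, Mul(-3, Rational(25, 9)), Mul(4, Rational(5, 3), 441))), -1162) = Add(Add(402, Add(7, Rational(125, 27), -5292, -5, Rational(-25, 3), 2940)), -1162) = Add(Add(402, Rational(-63550, 27)), -1162) = Add(Rational(-52696, 27), -1162) = Rational(-84070, 27) ≈ -3113.7)
Mul(V, 43) = Mul(Rational(-84070, 27), 43) = Rational(-3615010, 27)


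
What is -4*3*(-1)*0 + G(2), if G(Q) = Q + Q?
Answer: 4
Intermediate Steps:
G(Q) = 2*Q
-4*3*(-1)*0 + G(2) = -4*3*(-1)*0 + 2*2 = -(-12)*0 + 4 = -4*0 + 4 = 0 + 4 = 4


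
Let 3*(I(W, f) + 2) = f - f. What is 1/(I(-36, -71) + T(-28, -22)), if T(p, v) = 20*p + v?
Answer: -1/584 ≈ -0.0017123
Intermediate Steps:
I(W, f) = -2 (I(W, f) = -2 + (f - f)/3 = -2 + (⅓)*0 = -2 + 0 = -2)
T(p, v) = v + 20*p
1/(I(-36, -71) + T(-28, -22)) = 1/(-2 + (-22 + 20*(-28))) = 1/(-2 + (-22 - 560)) = 1/(-2 - 582) = 1/(-584) = -1/584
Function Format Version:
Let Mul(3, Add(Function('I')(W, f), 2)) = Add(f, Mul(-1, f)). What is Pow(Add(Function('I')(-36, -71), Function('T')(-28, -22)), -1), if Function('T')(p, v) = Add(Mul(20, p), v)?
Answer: Rational(-1, 584) ≈ -0.0017123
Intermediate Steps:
Function('I')(W, f) = -2 (Function('I')(W, f) = Add(-2, Mul(Rational(1, 3), Add(f, Mul(-1, f)))) = Add(-2, Mul(Rational(1, 3), 0)) = Add(-2, 0) = -2)
Function('T')(p, v) = Add(v, Mul(20, p))
Pow(Add(Function('I')(-36, -71), Function('T')(-28, -22)), -1) = Pow(Add(-2, Add(-22, Mul(20, -28))), -1) = Pow(Add(-2, Add(-22, -560)), -1) = Pow(Add(-2, -582), -1) = Pow(-584, -1) = Rational(-1, 584)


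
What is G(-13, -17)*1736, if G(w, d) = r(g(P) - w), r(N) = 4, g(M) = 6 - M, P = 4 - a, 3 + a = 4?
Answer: 6944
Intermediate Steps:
a = 1 (a = -3 + 4 = 1)
P = 3 (P = 4 - 1*1 = 4 - 1 = 3)
G(w, d) = 4
G(-13, -17)*1736 = 4*1736 = 6944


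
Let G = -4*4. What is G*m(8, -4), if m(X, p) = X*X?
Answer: -1024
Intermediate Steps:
m(X, p) = X²
G = -16
G*m(8, -4) = -16*8² = -16*64 = -1024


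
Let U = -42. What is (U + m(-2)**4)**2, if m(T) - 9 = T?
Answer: 5564881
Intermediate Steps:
m(T) = 9 + T
(U + m(-2)**4)**2 = (-42 + (9 - 2)**4)**2 = (-42 + 7**4)**2 = (-42 + 2401)**2 = 2359**2 = 5564881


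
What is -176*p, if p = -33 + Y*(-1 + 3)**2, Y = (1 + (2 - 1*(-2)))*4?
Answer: -8272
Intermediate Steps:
Y = 20 (Y = (1 + (2 + 2))*4 = (1 + 4)*4 = 5*4 = 20)
p = 47 (p = -33 + 20*(-1 + 3)**2 = -33 + 20*2**2 = -33 + 20*4 = -33 + 80 = 47)
-176*p = -176*47 = -8272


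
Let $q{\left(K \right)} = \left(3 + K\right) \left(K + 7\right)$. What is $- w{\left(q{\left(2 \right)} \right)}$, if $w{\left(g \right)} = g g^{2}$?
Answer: $-91125$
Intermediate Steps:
$q{\left(K \right)} = \left(3 + K\right) \left(7 + K\right)$
$w{\left(g \right)} = g^{3}$
$- w{\left(q{\left(2 \right)} \right)} = - \left(21 + 2^{2} + 10 \cdot 2\right)^{3} = - \left(21 + 4 + 20\right)^{3} = - 45^{3} = \left(-1\right) 91125 = -91125$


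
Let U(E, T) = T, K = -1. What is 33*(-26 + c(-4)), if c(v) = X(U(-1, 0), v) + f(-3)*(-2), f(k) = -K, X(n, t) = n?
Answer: -924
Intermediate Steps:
f(k) = 1 (f(k) = -1*(-1) = 1)
c(v) = -2 (c(v) = 0 + 1*(-2) = 0 - 2 = -2)
33*(-26 + c(-4)) = 33*(-26 - 2) = 33*(-28) = -924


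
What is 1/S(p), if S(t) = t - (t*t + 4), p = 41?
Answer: -1/1644 ≈ -0.00060827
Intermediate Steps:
S(t) = -4 + t - t**2 (S(t) = t - (t**2 + 4) = t - (4 + t**2) = t + (-4 - t**2) = -4 + t - t**2)
1/S(p) = 1/(-4 + 41 - 1*41**2) = 1/(-4 + 41 - 1*1681) = 1/(-4 + 41 - 1681) = 1/(-1644) = -1/1644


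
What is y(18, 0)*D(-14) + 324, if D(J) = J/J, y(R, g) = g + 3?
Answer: 327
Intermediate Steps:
y(R, g) = 3 + g
D(J) = 1
y(18, 0)*D(-14) + 324 = (3 + 0)*1 + 324 = 3*1 + 324 = 3 + 324 = 327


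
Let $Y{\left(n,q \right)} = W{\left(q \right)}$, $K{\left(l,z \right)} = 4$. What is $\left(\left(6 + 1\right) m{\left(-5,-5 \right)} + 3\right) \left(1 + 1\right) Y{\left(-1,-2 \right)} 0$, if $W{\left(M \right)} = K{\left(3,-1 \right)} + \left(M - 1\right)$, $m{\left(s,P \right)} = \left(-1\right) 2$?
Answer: $0$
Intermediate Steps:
$m{\left(s,P \right)} = -2$
$W{\left(M \right)} = 3 + M$ ($W{\left(M \right)} = 4 + \left(M - 1\right) = 4 + \left(-1 + M\right) = 3 + M$)
$Y{\left(n,q \right)} = 3 + q$
$\left(\left(6 + 1\right) m{\left(-5,-5 \right)} + 3\right) \left(1 + 1\right) Y{\left(-1,-2 \right)} 0 = \left(\left(6 + 1\right) \left(-2\right) + 3\right) \left(1 + 1\right) \left(3 - 2\right) 0 = \left(7 \left(-2\right) + 3\right) 2 \cdot 1 \cdot 0 = \left(-14 + 3\right) 2 \cdot 1 \cdot 0 = \left(-11\right) 2 \cdot 1 \cdot 0 = \left(-22\right) 1 \cdot 0 = \left(-22\right) 0 = 0$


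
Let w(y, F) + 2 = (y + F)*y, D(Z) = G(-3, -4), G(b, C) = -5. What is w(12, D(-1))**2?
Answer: 6724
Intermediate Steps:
D(Z) = -5
w(y, F) = -2 + y*(F + y) (w(y, F) = -2 + (y + F)*y = -2 + (F + y)*y = -2 + y*(F + y))
w(12, D(-1))**2 = (-2 + 12**2 - 5*12)**2 = (-2 + 144 - 60)**2 = 82**2 = 6724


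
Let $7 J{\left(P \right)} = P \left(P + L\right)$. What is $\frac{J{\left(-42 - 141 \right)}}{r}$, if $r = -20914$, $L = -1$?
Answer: $- \frac{16836}{73199} \approx -0.23$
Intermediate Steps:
$J{\left(P \right)} = \frac{P \left(-1 + P\right)}{7}$ ($J{\left(P \right)} = \frac{P \left(P - 1\right)}{7} = \frac{P \left(-1 + P\right)}{7}$)
$\frac{J{\left(-42 - 141 \right)}}{r} = \frac{\frac{1}{7} \left(-42 - 141\right) \left(-1 - 183\right)}{-20914} = \frac{1}{7} \left(-183\right) \left(-1 - 183\right) \left(- \frac{1}{20914}\right) = \frac{1}{7} \left(-183\right) \left(-184\right) \left(- \frac{1}{20914}\right) = \frac{33672}{7} \left(- \frac{1}{20914}\right) = - \frac{16836}{73199}$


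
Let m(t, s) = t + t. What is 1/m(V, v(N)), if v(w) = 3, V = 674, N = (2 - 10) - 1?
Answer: 1/1348 ≈ 0.00074184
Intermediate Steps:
N = -9 (N = -8 - 1 = -9)
m(t, s) = 2*t
1/m(V, v(N)) = 1/(2*674) = 1/1348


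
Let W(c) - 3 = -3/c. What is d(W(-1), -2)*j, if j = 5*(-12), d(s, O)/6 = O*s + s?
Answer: 2160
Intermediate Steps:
W(c) = 3 - 3/c
d(s, O) = 6*s + 6*O*s (d(s, O) = 6*(O*s + s) = 6*(s + O*s) = 6*s + 6*O*s)
j = -60
d(W(-1), -2)*j = (6*(3 - 3/(-1))*(1 - 2))*(-60) = (6*(3 - 3*(-1))*(-1))*(-60) = (6*(3 + 3)*(-1))*(-60) = (6*6*(-1))*(-60) = -36*(-60) = 2160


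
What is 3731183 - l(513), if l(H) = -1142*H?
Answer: 4317029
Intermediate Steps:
3731183 - l(513) = 3731183 - (-1142)*513 = 3731183 - 1*(-585846) = 3731183 + 585846 = 4317029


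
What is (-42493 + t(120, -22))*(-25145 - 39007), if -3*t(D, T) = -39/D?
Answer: 13630019931/5 ≈ 2.7260e+9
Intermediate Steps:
t(D, T) = 13/D (t(D, T) = -(-13)/D = 13/D)
(-42493 + t(120, -22))*(-25145 - 39007) = (-42493 + 13/120)*(-25145 - 39007) = (-42493 + 13*(1/120))*(-64152) = (-42493 + 13/120)*(-64152) = -5099147/120*(-64152) = 13630019931/5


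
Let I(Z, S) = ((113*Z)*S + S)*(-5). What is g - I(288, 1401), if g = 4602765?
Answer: 232580490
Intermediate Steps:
I(Z, S) = -5*S - 565*S*Z (I(Z, S) = (113*S*Z + S)*(-5) = (S + 113*S*Z)*(-5) = -5*S - 565*S*Z)
g - I(288, 1401) = 4602765 - (-5)*1401*(1 + 113*288) = 4602765 - (-5)*1401*(1 + 32544) = 4602765 - (-5)*1401*32545 = 4602765 - 1*(-227977725) = 4602765 + 227977725 = 232580490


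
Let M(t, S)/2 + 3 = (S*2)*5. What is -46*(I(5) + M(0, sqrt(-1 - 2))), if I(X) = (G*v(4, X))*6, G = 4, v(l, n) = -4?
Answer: 4692 - 920*I*sqrt(3) ≈ 4692.0 - 1593.5*I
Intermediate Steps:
I(X) = -96 (I(X) = (4*(-4))*6 = -16*6 = -96)
M(t, S) = -6 + 20*S (M(t, S) = -6 + 2*((S*2)*5) = -6 + 2*((2*S)*5) = -6 + 2*(10*S) = -6 + 20*S)
-46*(I(5) + M(0, sqrt(-1 - 2))) = -46*(-96 + (-6 + 20*sqrt(-1 - 2))) = -46*(-96 + (-6 + 20*sqrt(-3))) = -46*(-96 + (-6 + 20*(I*sqrt(3)))) = -46*(-96 + (-6 + 20*I*sqrt(3))) = -46*(-102 + 20*I*sqrt(3)) = 4692 - 920*I*sqrt(3)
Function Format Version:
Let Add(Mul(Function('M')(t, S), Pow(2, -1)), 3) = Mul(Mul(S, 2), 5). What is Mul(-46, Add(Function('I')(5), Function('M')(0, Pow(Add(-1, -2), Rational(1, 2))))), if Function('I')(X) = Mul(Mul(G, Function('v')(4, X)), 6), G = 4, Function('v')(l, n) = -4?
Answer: Add(4692, Mul(-920, I, Pow(3, Rational(1, 2)))) ≈ Add(4692.0, Mul(-1593.5, I))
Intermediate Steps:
Function('I')(X) = -96 (Function('I')(X) = Mul(Mul(4, -4), 6) = Mul(-16, 6) = -96)
Function('M')(t, S) = Add(-6, Mul(20, S)) (Function('M')(t, S) = Add(-6, Mul(2, Mul(Mul(S, 2), 5))) = Add(-6, Mul(2, Mul(Mul(2, S), 5))) = Add(-6, Mul(2, Mul(10, S))) = Add(-6, Mul(20, S)))
Mul(-46, Add(Function('I')(5), Function('M')(0, Pow(Add(-1, -2), Rational(1, 2))))) = Mul(-46, Add(-96, Add(-6, Mul(20, Pow(Add(-1, -2), Rational(1, 2)))))) = Mul(-46, Add(-96, Add(-6, Mul(20, Pow(-3, Rational(1, 2)))))) = Mul(-46, Add(-96, Add(-6, Mul(20, Mul(I, Pow(3, Rational(1, 2))))))) = Mul(-46, Add(-96, Add(-6, Mul(20, I, Pow(3, Rational(1, 2)))))) = Mul(-46, Add(-102, Mul(20, I, Pow(3, Rational(1, 2))))) = Add(4692, Mul(-920, I, Pow(3, Rational(1, 2))))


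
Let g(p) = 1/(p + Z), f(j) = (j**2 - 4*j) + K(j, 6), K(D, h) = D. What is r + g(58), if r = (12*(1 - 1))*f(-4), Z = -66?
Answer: -1/8 ≈ -0.12500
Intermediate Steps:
f(j) = j**2 - 3*j (f(j) = (j**2 - 4*j) + j = j**2 - 3*j)
r = 0 (r = (12*(1 - 1))*(-4*(-3 - 4)) = (12*0)*(-4*(-7)) = 0*28 = 0)
g(p) = 1/(-66 + p) (g(p) = 1/(p - 66) = 1/(-66 + p))
r + g(58) = 0 + 1/(-66 + 58) = 0 + 1/(-8) = 0 - 1/8 = -1/8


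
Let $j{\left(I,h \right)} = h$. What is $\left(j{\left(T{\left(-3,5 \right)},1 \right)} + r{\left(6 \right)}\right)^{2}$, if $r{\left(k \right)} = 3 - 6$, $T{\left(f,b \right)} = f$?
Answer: $4$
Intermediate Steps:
$r{\left(k \right)} = -3$ ($r{\left(k \right)} = 3 - 6 = -3$)
$\left(j{\left(T{\left(-3,5 \right)},1 \right)} + r{\left(6 \right)}\right)^{2} = \left(1 - 3\right)^{2} = \left(-2\right)^{2} = 4$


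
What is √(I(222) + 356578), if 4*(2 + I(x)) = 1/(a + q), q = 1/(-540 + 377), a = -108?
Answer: √442062989331985/35210 ≈ 597.14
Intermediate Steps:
q = -1/163 (q = 1/(-163) = -1/163 ≈ -0.0061350)
I(x) = -141003/70420 (I(x) = -2 + 1/(4*(-108 - 1/163)) = -2 + 1/(4*(-17605/163)) = -2 + (¼)*(-163/17605) = -2 - 163/70420 = -141003/70420)
√(I(222) + 356578) = √(-141003/70420 + 356578) = √(25110081757/70420) = √442062989331985/35210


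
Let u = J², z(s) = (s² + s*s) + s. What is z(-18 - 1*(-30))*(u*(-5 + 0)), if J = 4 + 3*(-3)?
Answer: -37500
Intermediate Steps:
J = -5 (J = 4 - 9 = -5)
z(s) = s + 2*s² (z(s) = (s² + s²) + s = 2*s² + s = s + 2*s²)
u = 25 (u = (-5)² = 25)
z(-18 - 1*(-30))*(u*(-5 + 0)) = ((-18 - 1*(-30))*(1 + 2*(-18 - 1*(-30))))*(25*(-5 + 0)) = ((-18 + 30)*(1 + 2*(-18 + 30)))*(25*(-5)) = (12*(1 + 2*12))*(-125) = (12*(1 + 24))*(-125) = (12*25)*(-125) = 300*(-125) = -37500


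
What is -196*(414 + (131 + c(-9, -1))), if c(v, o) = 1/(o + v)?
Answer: -534002/5 ≈ -1.0680e+5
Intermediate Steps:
-196*(414 + (131 + c(-9, -1))) = -196*(414 + (131 + 1/(-1 - 9))) = -196*(414 + (131 + 1/(-10))) = -196*(414 + (131 - ⅒)) = -196*(414 + 1309/10) = -196*5449/10 = -534002/5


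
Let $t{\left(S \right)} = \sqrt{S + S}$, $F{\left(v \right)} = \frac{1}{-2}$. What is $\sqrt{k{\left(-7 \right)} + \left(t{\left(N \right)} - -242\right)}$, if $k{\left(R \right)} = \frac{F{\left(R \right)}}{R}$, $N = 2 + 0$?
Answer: $\frac{\sqrt{47838}}{14} \approx 15.623$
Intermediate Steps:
$F{\left(v \right)} = - \frac{1}{2}$
$N = 2$
$t{\left(S \right)} = \sqrt{2} \sqrt{S}$ ($t{\left(S \right)} = \sqrt{2 S} = \sqrt{2} \sqrt{S}$)
$k{\left(R \right)} = - \frac{1}{2 R}$
$\sqrt{k{\left(-7 \right)} + \left(t{\left(N \right)} - -242\right)} = \sqrt{- \frac{1}{2 \left(-7\right)} + \left(\sqrt{2} \sqrt{2} - -242\right)} = \sqrt{\left(- \frac{1}{2}\right) \left(- \frac{1}{7}\right) + \left(2 + 242\right)} = \sqrt{\frac{1}{14} + 244} = \sqrt{\frac{3417}{14}} = \frac{\sqrt{47838}}{14}$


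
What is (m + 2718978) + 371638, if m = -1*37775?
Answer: 3052841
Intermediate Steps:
m = -37775
(m + 2718978) + 371638 = (-37775 + 2718978) + 371638 = 2681203 + 371638 = 3052841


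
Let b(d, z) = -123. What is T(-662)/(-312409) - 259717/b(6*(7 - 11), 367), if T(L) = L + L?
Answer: 81138091105/38426307 ≈ 2111.5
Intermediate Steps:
T(L) = 2*L
T(-662)/(-312409) - 259717/b(6*(7 - 11), 367) = (2*(-662))/(-312409) - 259717/(-123) = -1324*(-1/312409) - 259717*(-1/123) = 1324/312409 + 259717/123 = 81138091105/38426307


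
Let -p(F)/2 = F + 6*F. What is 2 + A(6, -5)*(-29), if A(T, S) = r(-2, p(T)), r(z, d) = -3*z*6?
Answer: -1042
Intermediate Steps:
p(F) = -14*F (p(F) = -2*(F + 6*F) = -14*F)
r(z, d) = -18*z
A(T, S) = 36 (A(T, S) = -18*(-2) = 36)
2 + A(6, -5)*(-29) = 2 + 36*(-29) = 2 - 1044 = -1042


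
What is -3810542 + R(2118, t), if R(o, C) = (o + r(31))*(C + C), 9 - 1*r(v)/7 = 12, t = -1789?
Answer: -11313608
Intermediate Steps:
r(v) = -21 (r(v) = 63 - 7*12 = 63 - 84 = -21)
R(o, C) = 2*C*(-21 + o) (R(o, C) = (o - 21)*(C + C) = (-21 + o)*(2*C) = 2*C*(-21 + o))
-3810542 + R(2118, t) = -3810542 + 2*(-1789)*(-21 + 2118) = -3810542 + 2*(-1789)*2097 = -3810542 - 7503066 = -11313608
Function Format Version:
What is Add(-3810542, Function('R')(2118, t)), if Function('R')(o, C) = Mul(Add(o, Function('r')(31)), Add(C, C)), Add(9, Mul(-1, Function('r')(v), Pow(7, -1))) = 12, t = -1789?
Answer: -11313608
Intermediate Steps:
Function('r')(v) = -21 (Function('r')(v) = Add(63, Mul(-7, 12)) = Add(63, -84) = -21)
Function('R')(o, C) = Mul(2, C, Add(-21, o)) (Function('R')(o, C) = Mul(Add(o, -21), Add(C, C)) = Mul(Add(-21, o), Mul(2, C)) = Mul(2, C, Add(-21, o)))
Add(-3810542, Function('R')(2118, t)) = Add(-3810542, Mul(2, -1789, Add(-21, 2118))) = Add(-3810542, Mul(2, -1789, 2097)) = Add(-3810542, -7503066) = -11313608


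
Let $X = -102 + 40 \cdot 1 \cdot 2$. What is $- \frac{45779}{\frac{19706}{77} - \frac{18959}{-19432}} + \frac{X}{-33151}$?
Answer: $- \frac{324393022865098}{1820401138155} \approx -178.2$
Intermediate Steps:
$X = -22$ ($X = -102 + 40 \cdot 2 = -102 + 80 = -22$)
$- \frac{45779}{\frac{19706}{77} - \frac{18959}{-19432}} + \frac{X}{-33151} = - \frac{45779}{\frac{19706}{77} - \frac{18959}{-19432}} - \frac{22}{-33151} = - \frac{45779}{19706 \cdot \frac{1}{77} - - \frac{18959}{19432}} - - \frac{22}{33151} = - \frac{45779}{\frac{19706}{77} + \frac{18959}{19432}} + \frac{22}{33151} = - \frac{45779}{\frac{54912405}{213752}} + \frac{22}{33151} = \left(-45779\right) \frac{213752}{54912405} + \frac{22}{33151} = - \frac{9785352808}{54912405} + \frac{22}{33151} = - \frac{324393022865098}{1820401138155}$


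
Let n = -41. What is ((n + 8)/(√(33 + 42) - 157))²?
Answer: 1089/(157 - 5*√3)² ≈ 0.049489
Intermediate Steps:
((n + 8)/(√(33 + 42) - 157))² = ((-41 + 8)/(√(33 + 42) - 157))² = (-33/(√75 - 157))² = (-33/(5*√3 - 157))² = (-33/(-157 + 5*√3))² = 1089/(-157 + 5*√3)²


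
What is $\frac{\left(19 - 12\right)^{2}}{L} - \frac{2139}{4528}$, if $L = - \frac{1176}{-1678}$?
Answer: $\frac{943331}{13584} \approx 69.444$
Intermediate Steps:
$L = \frac{588}{839}$ ($L = \left(-1176\right) \left(- \frac{1}{1678}\right) = \frac{588}{839} \approx 0.70083$)
$\frac{\left(19 - 12\right)^{2}}{L} - \frac{2139}{4528} = \frac{\left(19 - 12\right)^{2}}{\frac{588}{839}} - \frac{2139}{4528} = 7^{2} \cdot \frac{839}{588} - \frac{2139}{4528} = 49 \cdot \frac{839}{588} - \frac{2139}{4528} = \frac{839}{12} - \frac{2139}{4528} = \frac{943331}{13584}$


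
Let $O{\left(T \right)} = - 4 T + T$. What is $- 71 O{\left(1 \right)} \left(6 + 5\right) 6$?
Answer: $14058$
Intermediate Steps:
$O{\left(T \right)} = - 3 T$
$- 71 O{\left(1 \right)} \left(6 + 5\right) 6 = - 71 \left(\left(-3\right) 1\right) \left(6 + 5\right) 6 = \left(-71\right) \left(-3\right) 11 \cdot 6 = 213 \cdot 66 = 14058$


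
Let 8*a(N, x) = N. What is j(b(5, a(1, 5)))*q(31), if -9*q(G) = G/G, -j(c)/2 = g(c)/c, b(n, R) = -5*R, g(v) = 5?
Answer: -16/9 ≈ -1.7778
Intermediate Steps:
a(N, x) = N/8
j(c) = -10/c
q(G) = -1/9 (q(G) = -G/(9*G) = -1/9*1 = -1/9)
j(b(5, a(1, 5)))*q(31) = -10/((-5/8))*(-1/9) = -10/((-5*1/8))*(-1/9) = -10/(-5/8)*(-1/9) = -10*(-8/5)*(-1/9) = 16*(-1/9) = -16/9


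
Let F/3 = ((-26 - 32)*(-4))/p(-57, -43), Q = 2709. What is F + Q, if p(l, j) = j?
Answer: 115791/43 ≈ 2692.8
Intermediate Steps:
F = -696/43 (F = 3*(((-26 - 32)*(-4))/(-43)) = 3*(-58*(-4)*(-1/43)) = 3*(232*(-1/43)) = 3*(-232/43) = -696/43 ≈ -16.186)
F + Q = -696/43 + 2709 = 115791/43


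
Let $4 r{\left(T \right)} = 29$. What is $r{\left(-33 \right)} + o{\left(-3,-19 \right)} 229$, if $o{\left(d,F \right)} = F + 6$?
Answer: $- \frac{11879}{4} \approx -2969.8$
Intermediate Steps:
$o{\left(d,F \right)} = 6 + F$
$r{\left(T \right)} = \frac{29}{4}$ ($r{\left(T \right)} = \frac{1}{4} \cdot 29 = \frac{29}{4}$)
$r{\left(-33 \right)} + o{\left(-3,-19 \right)} 229 = \frac{29}{4} + \left(6 - 19\right) 229 = \frac{29}{4} - 2977 = - \frac{11879}{4}$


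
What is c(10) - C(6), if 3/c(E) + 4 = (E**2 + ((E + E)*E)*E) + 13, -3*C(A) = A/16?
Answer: 711/5624 ≈ 0.12642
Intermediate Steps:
C(A) = -A/48 (C(A) = -A/(3*16) = -A/48)
c(E) = 3/(9 + E**2 + 2*E**3) (c(E) = 3/(-4 + ((E**2 + ((E + E)*E)*E) + 13)) = 3/(-4 + ((E**2 + ((2*E)*E)*E) + 13)) = 3/(-4 + ((E**2 + (2*E**2)*E) + 13)) = 3/(-4 + ((E**2 + 2*E**3) + 13)) = 3/(-4 + (13 + E**2 + 2*E**3)) = 3/(9 + E**2 + 2*E**3))
c(10) - C(6) = 3/(9 + 10**2 + 2*10**3) - (-1)*6/48 = 3/(9 + 100 + 2*1000) - 1*(-1/8) = 3/(9 + 100 + 2000) + 1/8 = 3/2109 + 1/8 = 3*(1/2109) + 1/8 = 1/703 + 1/8 = 711/5624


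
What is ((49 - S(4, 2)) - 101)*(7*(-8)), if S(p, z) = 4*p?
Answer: 3808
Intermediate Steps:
((49 - S(4, 2)) - 101)*(7*(-8)) = ((49 - 4*4) - 101)*(7*(-8)) = ((49 - 1*16) - 101)*(-56) = ((49 - 16) - 101)*(-56) = (33 - 101)*(-56) = -68*(-56) = 3808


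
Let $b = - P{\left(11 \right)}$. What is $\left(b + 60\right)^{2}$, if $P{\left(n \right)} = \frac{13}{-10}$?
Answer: $\frac{375769}{100} \approx 3757.7$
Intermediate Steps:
$P{\left(n \right)} = - \frac{13}{10}$ ($P{\left(n \right)} = 13 \left(- \frac{1}{10}\right) = - \frac{13}{10}$)
$b = \frac{13}{10}$ ($b = \left(-1\right) \left(- \frac{13}{10}\right) = \frac{13}{10} \approx 1.3$)
$\left(b + 60\right)^{2} = \left(\frac{13}{10} + 60\right)^{2} = \left(\frac{613}{10}\right)^{2} = \frac{375769}{100}$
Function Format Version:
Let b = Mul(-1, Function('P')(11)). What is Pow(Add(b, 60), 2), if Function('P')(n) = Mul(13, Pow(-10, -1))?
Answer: Rational(375769, 100) ≈ 3757.7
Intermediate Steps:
Function('P')(n) = Rational(-13, 10) (Function('P')(n) = Mul(13, Rational(-1, 10)) = Rational(-13, 10))
b = Rational(13, 10) (b = Mul(-1, Rational(-13, 10)) = Rational(13, 10) ≈ 1.3000)
Pow(Add(b, 60), 2) = Pow(Add(Rational(13, 10), 60), 2) = Pow(Rational(613, 10), 2) = Rational(375769, 100)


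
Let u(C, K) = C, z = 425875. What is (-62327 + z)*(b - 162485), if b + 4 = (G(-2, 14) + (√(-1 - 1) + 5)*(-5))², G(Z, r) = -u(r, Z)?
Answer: -58537771864 + 141783720*I*√2 ≈ -5.8538e+10 + 2.0051e+8*I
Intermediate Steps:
G(Z, r) = -r
b = -4 + (-39 - 5*I*√2)² (b = -4 + (-1*14 + (√(-1 - 1) + 5)*(-5))² = -4 + (-14 + (√(-2) + 5)*(-5))² = -4 + (-14 + (I*√2 + 5)*(-5))² = -4 + (-14 + (5 + I*√2)*(-5))² = -4 + (-14 + (-25 - 5*I*√2))² = -4 + (-39 - 5*I*√2)² ≈ 1467.0 + 551.54*I)
(-62327 + z)*(b - 162485) = (-62327 + 425875)*((1467 + 390*I*√2) - 162485) = 363548*(-161018 + 390*I*√2) = -58537771864 + 141783720*I*√2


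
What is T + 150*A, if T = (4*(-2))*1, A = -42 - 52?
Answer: -14108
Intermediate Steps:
A = -94
T = -8 (T = -8*1 = -8)
T + 150*A = -8 + 150*(-94) = -8 - 14100 = -14108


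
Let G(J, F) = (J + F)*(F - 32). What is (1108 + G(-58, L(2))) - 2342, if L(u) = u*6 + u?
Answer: -442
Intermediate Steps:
L(u) = 7*u (L(u) = 6*u + u = 7*u)
G(J, F) = (-32 + F)*(F + J) (G(J, F) = (F + J)*(-32 + F) = (-32 + F)*(F + J))
(1108 + G(-58, L(2))) - 2342 = (1108 + ((7*2)**2 - 224*2 - 32*(-58) + (7*2)*(-58))) - 2342 = (1108 + (14**2 - 32*14 + 1856 + 14*(-58))) - 2342 = (1108 + (196 - 448 + 1856 - 812)) - 2342 = (1108 + 792) - 2342 = 1900 - 2342 = -442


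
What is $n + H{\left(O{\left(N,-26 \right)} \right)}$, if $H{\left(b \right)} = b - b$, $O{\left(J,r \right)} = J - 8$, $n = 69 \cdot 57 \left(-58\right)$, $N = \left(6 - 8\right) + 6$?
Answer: $-228114$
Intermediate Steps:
$N = 4$ ($N = -2 + 6 = 4$)
$n = -228114$ ($n = 3933 \left(-58\right) = -228114$)
$O{\left(J,r \right)} = -8 + J$
$H{\left(b \right)} = 0$
$n + H{\left(O{\left(N,-26 \right)} \right)} = -228114 + 0 = -228114$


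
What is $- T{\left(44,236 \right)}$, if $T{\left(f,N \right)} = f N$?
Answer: $-10384$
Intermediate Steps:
$T{\left(f,N \right)} = N f$
$- T{\left(44,236 \right)} = - 236 \cdot 44 = \left(-1\right) 10384 = -10384$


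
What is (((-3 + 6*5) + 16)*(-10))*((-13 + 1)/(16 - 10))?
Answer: 860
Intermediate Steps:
(((-3 + 6*5) + 16)*(-10))*((-13 + 1)/(16 - 10)) = (((-3 + 30) + 16)*(-10))*(-12/6) = ((27 + 16)*(-10))*(-12*⅙) = (43*(-10))*(-2) = -430*(-2) = 860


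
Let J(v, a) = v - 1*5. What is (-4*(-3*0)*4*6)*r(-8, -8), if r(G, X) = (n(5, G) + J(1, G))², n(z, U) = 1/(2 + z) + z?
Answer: 0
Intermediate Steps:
n(z, U) = z + 1/(2 + z)
J(v, a) = -5 + v (J(v, a) = v - 5 = -5 + v)
r(G, X) = 64/49 (r(G, X) = ((1 + 5² + 2*5)/(2 + 5) + (-5 + 1))² = ((1 + 25 + 10)/7 - 4)² = ((⅐)*36 - 4)² = (36/7 - 4)² = (8/7)² = 64/49)
(-4*(-3*0)*4*6)*r(-8, -8) = (-4*(-3*0)*4*6)*(64/49) = (-0*4*6)*(64/49) = (-4*0*6)*(64/49) = (0*6)*(64/49) = 0*(64/49) = 0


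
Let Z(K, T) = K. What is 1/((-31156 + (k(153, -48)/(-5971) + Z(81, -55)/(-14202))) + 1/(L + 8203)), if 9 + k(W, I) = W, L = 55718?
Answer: -200759625066/6254872862064647 ≈ -3.2097e-5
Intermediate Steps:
k(W, I) = -9 + W
1/((-31156 + (k(153, -48)/(-5971) + Z(81, -55)/(-14202))) + 1/(L + 8203)) = 1/((-31156 + ((-9 + 153)/(-5971) + 81/(-14202))) + 1/(55718 + 8203)) = 1/((-31156 + (144*(-1/5971) + 81*(-1/14202))) + 1/63921) = 1/((-31156 + (-144/5971 - 3/526)) + 1/63921) = 1/((-31156 - 93657/3140746) + 1/63921) = 1/(-97853176033/3140746 + 1/63921) = 1/(-6254872862064647/200759625066) = -200759625066/6254872862064647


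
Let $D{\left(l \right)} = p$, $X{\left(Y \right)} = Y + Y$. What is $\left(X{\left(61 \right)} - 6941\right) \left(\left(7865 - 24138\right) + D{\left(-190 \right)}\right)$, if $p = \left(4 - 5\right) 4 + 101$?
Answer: $110304144$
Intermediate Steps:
$X{\left(Y \right)} = 2 Y$
$p = 97$ ($p = \left(-1\right) 4 + 101 = -4 + 101 = 97$)
$D{\left(l \right)} = 97$
$\left(X{\left(61 \right)} - 6941\right) \left(\left(7865 - 24138\right) + D{\left(-190 \right)}\right) = \left(2 \cdot 61 - 6941\right) \left(\left(7865 - 24138\right) + 97\right) = \left(122 - 6941\right) \left(-16273 + 97\right) = \left(-6819\right) \left(-16176\right) = 110304144$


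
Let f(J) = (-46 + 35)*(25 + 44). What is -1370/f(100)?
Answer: 1370/759 ≈ 1.8050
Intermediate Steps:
f(J) = -759 (f(J) = -11*69 = -759)
-1370/f(100) = -1370/(-759) = -1370*(-1/759) = 1370/759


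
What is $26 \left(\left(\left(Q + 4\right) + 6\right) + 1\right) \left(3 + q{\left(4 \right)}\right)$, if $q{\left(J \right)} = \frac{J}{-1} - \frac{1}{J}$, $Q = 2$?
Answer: $- \frac{845}{2} \approx -422.5$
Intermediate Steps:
$q{\left(J \right)} = - J - \frac{1}{J}$ ($q{\left(J \right)} = J \left(-1\right) - \frac{1}{J} = - J - \frac{1}{J}$)
$26 \left(\left(\left(Q + 4\right) + 6\right) + 1\right) \left(3 + q{\left(4 \right)}\right) = 26 \left(\left(\left(2 + 4\right) + 6\right) + 1\right) \left(3 - \frac{17}{4}\right) = 26 \left(\left(6 + 6\right) + 1\right) \left(3 - \frac{17}{4}\right) = 26 \left(12 + 1\right) \left(3 - \frac{17}{4}\right) = 26 \cdot 13 \left(3 - \frac{17}{4}\right) = 26 \cdot 13 \left(- \frac{5}{4}\right) = 26 \left(- \frac{65}{4}\right) = - \frac{845}{2}$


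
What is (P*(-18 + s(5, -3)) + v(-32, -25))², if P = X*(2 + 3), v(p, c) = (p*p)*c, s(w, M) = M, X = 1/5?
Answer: 656435641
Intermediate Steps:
X = ⅕ (X = 1*(⅕) = ⅕ ≈ 0.20000)
v(p, c) = c*p² (v(p, c) = p²*c = c*p²)
P = 1 (P = (2 + 3)/5 = (⅕)*5 = 1)
(P*(-18 + s(5, -3)) + v(-32, -25))² = (1*(-18 - 3) - 25*(-32)²)² = (1*(-21) - 25*1024)² = (-21 - 25600)² = (-25621)² = 656435641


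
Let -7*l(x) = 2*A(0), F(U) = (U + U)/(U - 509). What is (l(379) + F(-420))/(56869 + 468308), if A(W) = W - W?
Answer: 280/162629811 ≈ 1.7217e-6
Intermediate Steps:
A(W) = 0
F(U) = 2*U/(-509 + U) (F(U) = (2*U)/(-509 + U) = 2*U/(-509 + U))
l(x) = 0 (l(x) = -2*0/7 = -⅐*0 = 0)
(l(379) + F(-420))/(56869 + 468308) = (0 + 2*(-420)/(-509 - 420))/(56869 + 468308) = (0 + 2*(-420)/(-929))/525177 = (0 + 2*(-420)*(-1/929))*(1/525177) = (0 + 840/929)*(1/525177) = (840/929)*(1/525177) = 280/162629811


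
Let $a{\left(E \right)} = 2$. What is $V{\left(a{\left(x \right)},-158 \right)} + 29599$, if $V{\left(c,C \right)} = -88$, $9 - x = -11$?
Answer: $29511$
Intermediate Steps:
$x = 20$ ($x = 9 - -11 = 9 + 11 = 20$)
$V{\left(a{\left(x \right)},-158 \right)} + 29599 = -88 + 29599 = 29511$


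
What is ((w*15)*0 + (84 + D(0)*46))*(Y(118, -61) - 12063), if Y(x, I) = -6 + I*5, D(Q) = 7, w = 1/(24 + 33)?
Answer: -5023844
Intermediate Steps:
w = 1/57 ≈ 0.017544
Y(x, I) = -6 + 5*I
((w*15)*0 + (84 + D(0)*46))*(Y(118, -61) - 12063) = (((1/57)*15)*0 + (84 + 7*46))*((-6 + 5*(-61)) - 12063) = ((5/19)*0 + (84 + 322))*((-6 - 305) - 12063) = (0 + 406)*(-311 - 12063) = 406*(-12374) = -5023844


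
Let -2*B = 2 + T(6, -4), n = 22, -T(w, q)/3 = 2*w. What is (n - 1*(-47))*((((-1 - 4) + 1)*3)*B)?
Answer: -14076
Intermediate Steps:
T(w, q) = -6*w
B = 17 (B = -(2 - 6*6)/2 = -(2 - 36)/2 = -½*(-34) = 17)
(n - 1*(-47))*((((-1 - 4) + 1)*3)*B) = (22 - 1*(-47))*((((-1 - 4) + 1)*3)*17) = (22 + 47)*(((-5 + 1)*3)*17) = 69*(-4*3*17) = 69*(-12*17) = 69*(-204) = -14076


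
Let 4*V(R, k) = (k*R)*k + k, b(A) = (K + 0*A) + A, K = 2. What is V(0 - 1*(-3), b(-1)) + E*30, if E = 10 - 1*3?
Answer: 211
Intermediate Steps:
b(A) = 2 + A (b(A) = (2 + 0*A) + A = (2 + 0) + A = 2 + A)
V(R, k) = k/4 + R*k²/4 (V(R, k) = ((k*R)*k + k)/4 = ((R*k)*k + k)/4 = (R*k² + k)/4 = (k + R*k²)/4 = k/4 + R*k²/4)
E = 7 (E = 10 - 3 = 7)
V(0 - 1*(-3), b(-1)) + E*30 = (2 - 1)*(1 + (0 - 1*(-3))*(2 - 1))/4 + 7*30 = (¼)*1*(1 + (0 + 3)*1) + 210 = (¼)*1*(1 + 3*1) + 210 = (¼)*1*(1 + 3) + 210 = (¼)*1*4 + 210 = 1 + 210 = 211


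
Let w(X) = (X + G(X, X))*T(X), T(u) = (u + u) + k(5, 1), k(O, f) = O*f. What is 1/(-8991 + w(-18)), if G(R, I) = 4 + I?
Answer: -1/7999 ≈ -0.00012502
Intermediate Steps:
T(u) = 5 + 2*u (T(u) = (u + u) + 5*1 = 2*u + 5 = 5 + 2*u)
w(X) = (4 + 2*X)*(5 + 2*X) (w(X) = (X + (4 + X))*(5 + 2*X) = (4 + 2*X)*(5 + 2*X))
1/(-8991 + w(-18)) = 1/(-8991 + 2*(2 - 18)*(5 + 2*(-18))) = 1/(-8991 + 2*(-16)*(5 - 36)) = 1/(-8991 + 2*(-16)*(-31)) = 1/(-8991 + 992) = 1/(-7999) = -1/7999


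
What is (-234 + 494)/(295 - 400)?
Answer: -52/21 ≈ -2.4762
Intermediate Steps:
(-234 + 494)/(295 - 400) = 260/(-105) = 260*(-1/105) = -52/21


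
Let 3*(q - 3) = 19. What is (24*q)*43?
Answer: 9632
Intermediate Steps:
q = 28/3 (q = 3 + (⅓)*19 = 3 + 19/3 = 28/3 ≈ 9.3333)
(24*q)*43 = (24*(28/3))*43 = 224*43 = 9632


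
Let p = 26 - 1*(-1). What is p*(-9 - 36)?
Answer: -1215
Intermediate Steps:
p = 27 (p = 26 + 1 = 27)
p*(-9 - 36) = 27*(-9 - 36) = 27*(-45) = -1215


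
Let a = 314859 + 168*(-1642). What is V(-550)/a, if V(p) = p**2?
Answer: 302500/39003 ≈ 7.7558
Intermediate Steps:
a = 39003 (a = 314859 - 275856 = 39003)
V(-550)/a = (-550)**2/39003 = 302500*(1/39003) = 302500/39003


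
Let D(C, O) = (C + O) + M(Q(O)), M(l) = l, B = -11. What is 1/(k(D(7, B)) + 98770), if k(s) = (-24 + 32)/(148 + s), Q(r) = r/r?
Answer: 145/14321658 ≈ 1.0125e-5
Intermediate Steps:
Q(r) = 1
D(C, O) = 1 + C + O (D(C, O) = (C + O) + 1 = 1 + C + O)
k(s) = 8/(148 + s)
1/(k(D(7, B)) + 98770) = 1/(8/(148 + (1 + 7 - 11)) + 98770) = 1/(8/(148 - 3) + 98770) = 1/(8/145 + 98770) = 1/(14321658/145) = 145/14321658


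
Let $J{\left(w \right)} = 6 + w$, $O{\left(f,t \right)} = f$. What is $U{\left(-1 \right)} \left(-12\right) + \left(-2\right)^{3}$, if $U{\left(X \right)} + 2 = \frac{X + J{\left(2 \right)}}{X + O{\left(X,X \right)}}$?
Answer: $58$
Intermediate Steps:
$U{\left(X \right)} = -2 + \frac{8 + X}{2 X}$ ($U{\left(X \right)} = -2 + \frac{X + \left(6 + 2\right)}{X + X} = -2 + \frac{X + 8}{2 X} = -2 + \left(8 + X\right) \frac{1}{2 X} = -2 + \frac{8 + X}{2 X}$)
$U{\left(-1 \right)} \left(-12\right) + \left(-2\right)^{3} = \left(- \frac{3}{2} + \frac{4}{-1}\right) \left(-12\right) + \left(-2\right)^{3} = \left(- \frac{3}{2} + 4 \left(-1\right)\right) \left(-12\right) - 8 = \left(- \frac{3}{2} - 4\right) \left(-12\right) - 8 = \left(- \frac{11}{2}\right) \left(-12\right) - 8 = 66 - 8 = 58$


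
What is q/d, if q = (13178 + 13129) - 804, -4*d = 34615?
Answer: -102012/34615 ≈ -2.9470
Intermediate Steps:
d = -34615/4 (d = -¼*34615 = -34615/4 ≈ -8653.8)
q = 25503 (q = 26307 - 804 = 25503)
q/d = 25503/(-34615/4) = 25503*(-4/34615) = -102012/34615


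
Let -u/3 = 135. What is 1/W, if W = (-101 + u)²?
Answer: 1/256036 ≈ 3.9057e-6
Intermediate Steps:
u = -405 (u = -3*135 = -405)
W = 256036 (W = (-101 - 405)² = (-506)² = 256036)
1/W = 1/256036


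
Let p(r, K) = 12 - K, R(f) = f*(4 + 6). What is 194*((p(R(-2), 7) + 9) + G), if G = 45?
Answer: 11446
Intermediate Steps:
R(f) = 10*f (R(f) = f*10 = 10*f)
194*((p(R(-2), 7) + 9) + G) = 194*(((12 - 1*7) + 9) + 45) = 194*(((12 - 7) + 9) + 45) = 194*((5 + 9) + 45) = 194*(14 + 45) = 194*59 = 11446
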